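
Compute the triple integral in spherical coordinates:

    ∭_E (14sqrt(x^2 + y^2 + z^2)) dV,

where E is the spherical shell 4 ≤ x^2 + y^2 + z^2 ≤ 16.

In spherical coordinates, x = ρ sin(φ) cos(θ), y = ρ sin(φ) sin(θ), z = ρ cos(φ), and dV = ρ^2 sin(φ) dρ dφ dθ.

The integrand becomes 14ρ, so

    ∭_E (14sqrt(x^2 + y^2 + z^2)) dV = ∫_{0}^{2π} ∫_{0}^{π} ∫_{2}^{4} (14ρ) · ρ^2 sin(φ) dρ dφ dθ.

Inner (ρ): 840sin(φ).
Middle (φ): 1680.
Outer (θ): 3360π.

Therefore the triple integral equals 3360π.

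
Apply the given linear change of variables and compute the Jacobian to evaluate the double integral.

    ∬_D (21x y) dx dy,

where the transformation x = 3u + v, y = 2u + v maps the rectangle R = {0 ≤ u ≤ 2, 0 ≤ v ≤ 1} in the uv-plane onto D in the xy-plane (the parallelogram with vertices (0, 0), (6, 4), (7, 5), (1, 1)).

Compute the Jacobian determinant of (x, y) with respect to (u, v):

    ∂(x,y)/∂(u,v) = | 3  1 | = (3)(1) - (1)(2) = 1.
                   | 2  1 |

Its absolute value is |J| = 1 (the area scaling factor).

Substituting x = 3u + v, y = 2u + v into the integrand,

    21x y → 126u^2 + 105u v + 21v^2,

so the integral becomes

    ∬_R (126u^2 + 105u v + 21v^2) · |J| du dv = ∫_0^2 ∫_0^1 (126u^2 + 105u v + 21v^2) dv du.

Inner (v): 126u^2 + 105u/2 + 7.
Outer (u): 455.

Therefore ∬_D (21x y) dx dy = 455.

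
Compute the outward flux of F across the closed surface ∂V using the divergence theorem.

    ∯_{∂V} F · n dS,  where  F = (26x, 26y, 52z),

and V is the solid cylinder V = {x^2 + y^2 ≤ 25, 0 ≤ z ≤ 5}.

By the divergence theorem,

    ∯_{∂V} F · n dS = ∭_V (∇ · F) dV.

Compute the divergence:
    ∇ · F = ∂F_x/∂x + ∂F_y/∂y + ∂F_z/∂z = 26 + 26 + 52 = 104.

In cylindrical coordinates, x = r cos(θ), y = r sin(θ), z = z, dV = r dr dθ dz, with 0 ≤ r ≤ 5, 0 ≤ θ ≤ 2π, 0 ≤ z ≤ 5.

The integrand, after substitution and multiplying by the volume element, becomes (104) · r, so

    ∭_V (∇·F) dV = ∫_0^{2π} ∫_0^{5} ∫_0^{5} (104) · r dz dr dθ.

Inner (z from 0 to 5): 520r.
Middle (r from 0 to 5): 6500.
Outer (θ from 0 to 2π): 13000π.

Therefore ∯_{∂V} F · n dS = 13000π.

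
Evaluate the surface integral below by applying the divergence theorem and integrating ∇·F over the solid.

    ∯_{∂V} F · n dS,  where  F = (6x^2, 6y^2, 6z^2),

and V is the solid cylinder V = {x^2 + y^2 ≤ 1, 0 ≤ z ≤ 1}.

By the divergence theorem,

    ∯_{∂V} F · n dS = ∭_V (∇ · F) dV.

Compute the divergence:
    ∇ · F = ∂F_x/∂x + ∂F_y/∂y + ∂F_z/∂z = 12x + 12y + 12z.

In cylindrical coordinates, x = r cos(θ), y = r sin(θ), z = z, dV = r dr dθ dz, with 0 ≤ r ≤ 1, 0 ≤ θ ≤ 2π, 0 ≤ z ≤ 1.

The integrand, after substitution and multiplying by the volume element, becomes (12sqrt(2)r sin(θ + π/4) + 12z) · r, so

    ∭_V (∇·F) dV = ∫_0^{2π} ∫_0^{1} ∫_0^{1} (12sqrt(2)r sin(θ + π/4) + 12z) · r dz dr dθ.

Inner (z from 0 to 1): 6r (2sqrt(2)r sin(θ + π/4) + 1).
Middle (r from 0 to 1): 4sqrt(2)sin(θ + π/4) + 3.
Outer (θ from 0 to 2π): 6π.

Therefore ∯_{∂V} F · n dS = 6π.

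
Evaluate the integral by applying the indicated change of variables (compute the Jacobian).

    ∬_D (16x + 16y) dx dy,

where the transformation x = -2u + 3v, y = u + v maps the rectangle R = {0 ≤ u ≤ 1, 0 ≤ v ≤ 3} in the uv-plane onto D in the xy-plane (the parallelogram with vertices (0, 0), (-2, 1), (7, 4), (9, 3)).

Compute the Jacobian determinant of (x, y) with respect to (u, v):

    ∂(x,y)/∂(u,v) = | -2  3 | = (-2)(1) - (3)(1) = -5.
                   | 1  1 |

Its absolute value is |J| = 5 (the area scaling factor).

Substituting x = -2u + 3v, y = u + v into the integrand,

    16x + 16y → -16u + 64v,

so the integral becomes

    ∬_R (-16u + 64v) · |J| du dv = ∫_0^1 ∫_0^3 (-80u + 320v) dv du.

Inner (v): 1440 - 240u.
Outer (u): 1320.

Therefore ∬_D (16x + 16y) dx dy = 1320.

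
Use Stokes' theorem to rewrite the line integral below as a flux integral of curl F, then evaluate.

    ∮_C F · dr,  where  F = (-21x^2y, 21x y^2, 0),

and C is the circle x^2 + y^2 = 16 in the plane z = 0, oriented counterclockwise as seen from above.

Let S be the flat disk x^2 + y^2 ≤ 16 in the plane z = 0, with upward unit normal n̂ = ẑ. By Stokes' theorem,

    ∮_C F · dr = ∬_S (∇ × F) · n̂ dS = ∬_D (curl F)_z dA,

where D is the disk x^2 + y^2 ≤ 16.

Compute the curl of F = (-21x^2y, 21x y^2, 0):
    (∇ × F)_x = ∂F_z/∂y - ∂F_y/∂z = 0,
    (∇ × F)_y = ∂F_x/∂z - ∂F_z/∂x = 0,
    (∇ × F)_z = ∂F_y/∂x - ∂F_x/∂y = 21x^2 + 21y^2.

On z = 0, (curl F)_z = 21x^2 + 21y^2.

Convert to polar (x = r cos θ, y = r sin θ, dA = r dr dθ); the integrand becomes 21r^2, so

    ∬_D (curl F)_z dA = ∫_0^{2π} ∫_0^{4} (21r^2) · r dr dθ.

Inner (r from 0 to 4): 1344.
Outer (θ from 0 to 2π): 2688π.

Therefore ∮_C F · dr = 2688π.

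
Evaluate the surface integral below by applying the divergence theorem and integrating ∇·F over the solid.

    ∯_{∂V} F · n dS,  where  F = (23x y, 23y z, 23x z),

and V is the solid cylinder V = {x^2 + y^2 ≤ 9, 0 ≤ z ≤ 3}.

By the divergence theorem,

    ∯_{∂V} F · n dS = ∭_V (∇ · F) dV.

Compute the divergence:
    ∇ · F = ∂F_x/∂x + ∂F_y/∂y + ∂F_z/∂z = 23y + 23z + 23x = 23x + 23y + 23z.

In cylindrical coordinates, x = r cos(θ), y = r sin(θ), z = z, dV = r dr dθ dz, with 0 ≤ r ≤ 3, 0 ≤ θ ≤ 2π, 0 ≤ z ≤ 3.

The integrand, after substitution and multiplying by the volume element, becomes (23sqrt(2)r sin(θ + π/4) + 23z) · r, so

    ∭_V (∇·F) dV = ∫_0^{2π} ∫_0^{3} ∫_0^{3} (23sqrt(2)r sin(θ + π/4) + 23z) · r dz dr dθ.

Inner (z from 0 to 3): 69r (2sqrt(2)r sin(θ + π/4) + 3)/2.
Middle (r from 0 to 3): 621sqrt(2)sin(θ + π/4) + 1863/4.
Outer (θ from 0 to 2π): 1863π/2.

Therefore ∯_{∂V} F · n dS = 1863π/2.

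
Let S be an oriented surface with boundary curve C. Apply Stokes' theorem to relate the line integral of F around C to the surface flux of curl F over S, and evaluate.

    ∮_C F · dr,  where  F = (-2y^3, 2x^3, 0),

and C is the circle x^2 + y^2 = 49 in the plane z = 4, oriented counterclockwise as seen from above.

Let S be the flat disk x^2 + y^2 ≤ 49 in the plane z = 4, with upward unit normal n̂ = ẑ. By Stokes' theorem,

    ∮_C F · dr = ∬_S (∇ × F) · n̂ dS = ∬_D (curl F)_z dA,

where D is the disk x^2 + y^2 ≤ 49.

Compute the curl of F = (-2y^3, 2x^3, 0):
    (∇ × F)_x = ∂F_z/∂y - ∂F_y/∂z = 0,
    (∇ × F)_y = ∂F_x/∂z - ∂F_z/∂x = 0,
    (∇ × F)_z = ∂F_y/∂x - ∂F_x/∂y = 6x^2 + 6y^2.

On z = 4, (curl F)_z = 6x^2 + 6y^2.

Convert to polar (x = r cos θ, y = r sin θ, dA = r dr dθ); the integrand becomes 6r^2, so

    ∬_D (curl F)_z dA = ∫_0^{2π} ∫_0^{7} (6r^2) · r dr dθ.

Inner (r from 0 to 7): 7203/2.
Outer (θ from 0 to 2π): 7203π.

Therefore ∮_C F · dr = 7203π.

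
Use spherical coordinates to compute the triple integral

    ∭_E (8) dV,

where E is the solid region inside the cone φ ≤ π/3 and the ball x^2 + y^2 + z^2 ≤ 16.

In spherical coordinates, x = ρ sin(φ) cos(θ), y = ρ sin(φ) sin(θ), z = ρ cos(φ), and dV = ρ^2 sin(φ) dρ dφ dθ.

The integrand becomes 8, so

    ∭_E (8) dV = ∫_{0}^{2π} ∫_{0}^{π/3} ∫_{0}^{4} (8) · ρ^2 sin(φ) dρ dφ dθ.

Inner (ρ): 512sin(φ)/3.
Middle (φ): 256/3.
Outer (θ): 512π/3.

Therefore the triple integral equals 512π/3.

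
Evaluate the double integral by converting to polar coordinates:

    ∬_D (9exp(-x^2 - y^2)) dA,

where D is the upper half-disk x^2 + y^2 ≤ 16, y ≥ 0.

The region D is 0 ≤ r ≤ 4, 0 ≤ θ ≤ π in polar coordinates, where x = r cos(θ), y = r sin(θ), and dA = r dr dθ.

Under the substitution, the integrand becomes 9exp(-r^2), so

    ∬_D (9exp(-x^2 - y^2)) dA = ∫_{0}^{π} ∫_{0}^{4} (9exp(-r^2)) · r dr dθ.

Inner integral (in r): ∫_{0}^{4} (9exp(-r^2)) · r dr = 9/2 - 9exp(-16)/2.

Outer integral (in θ): ∫_{0}^{π} (9/2 - 9exp(-16)/2) dθ = -9π (1 - exp(16))exp(-16)/2.

Therefore ∬_D (9exp(-x^2 - y^2)) dA = -9π (1 - exp(16))exp(-16)/2.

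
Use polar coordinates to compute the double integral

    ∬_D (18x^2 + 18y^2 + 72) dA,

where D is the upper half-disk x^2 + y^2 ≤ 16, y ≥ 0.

The region D is 0 ≤ r ≤ 4, 0 ≤ θ ≤ π in polar coordinates, where x = r cos(θ), y = r sin(θ), and dA = r dr dθ.

Under the substitution, the integrand becomes 18r^2 + 72, so

    ∬_D (18x^2 + 18y^2 + 72) dA = ∫_{0}^{π} ∫_{0}^{4} (18r^2 + 72) · r dr dθ.

Inner integral (in r): ∫_{0}^{4} (18r^2 + 72) · r dr = 1728.

Outer integral (in θ): ∫_{0}^{π} (1728) dθ = 1728π.

Therefore ∬_D (18x^2 + 18y^2 + 72) dA = 1728π.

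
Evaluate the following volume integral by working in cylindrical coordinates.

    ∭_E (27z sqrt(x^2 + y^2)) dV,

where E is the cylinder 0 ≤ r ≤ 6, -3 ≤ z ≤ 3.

In cylindrical coordinates, x = r cos(θ), y = r sin(θ), z = z, and dV = r dr dθ dz.

The integrand becomes 27r z, so

    ∭_E (27z sqrt(x^2 + y^2)) dV = ∫_{0}^{2π} ∫_{0}^{6} ∫_{-3}^{3} (27r z) · r dz dr dθ.

Inner (z): 0.
Middle (r from 0 to 6): 0.
Outer (θ): 0.

Therefore the triple integral equals 0.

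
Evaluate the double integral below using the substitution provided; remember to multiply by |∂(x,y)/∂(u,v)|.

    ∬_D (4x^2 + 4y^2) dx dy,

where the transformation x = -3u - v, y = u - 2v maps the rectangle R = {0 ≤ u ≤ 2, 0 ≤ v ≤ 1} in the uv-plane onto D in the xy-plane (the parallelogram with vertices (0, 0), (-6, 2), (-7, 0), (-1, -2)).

Compute the Jacobian determinant of (x, y) with respect to (u, v):

    ∂(x,y)/∂(u,v) = | -3  -1 | = (-3)(-2) - (-1)(1) = 7.
                   | 1  -2 |

Its absolute value is |J| = 7 (the area scaling factor).

Substituting x = -3u - v, y = u - 2v into the integrand,

    4x^2 + 4y^2 → 40u^2 + 8u v + 20v^2,

so the integral becomes

    ∬_R (40u^2 + 8u v + 20v^2) · |J| du dv = ∫_0^2 ∫_0^1 (280u^2 + 56u v + 140v^2) dv du.

Inner (v): 280u^2 + 28u + 140/3.
Outer (u): 896.

Therefore ∬_D (4x^2 + 4y^2) dx dy = 896.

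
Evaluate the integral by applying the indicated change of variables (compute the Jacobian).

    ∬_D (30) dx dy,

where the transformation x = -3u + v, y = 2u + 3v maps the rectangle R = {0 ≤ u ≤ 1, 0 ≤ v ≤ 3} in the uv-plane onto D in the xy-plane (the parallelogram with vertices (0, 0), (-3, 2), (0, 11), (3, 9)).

Compute the Jacobian determinant of (x, y) with respect to (u, v):

    ∂(x,y)/∂(u,v) = | -3  1 | = (-3)(3) - (1)(2) = -11.
                   | 2  3 |

Its absolute value is |J| = 11 (the area scaling factor).

Substituting x = -3u + v, y = 2u + 3v into the integrand,

    30 → 30,

so the integral becomes

    ∬_R (30) · |J| du dv = ∫_0^1 ∫_0^3 (330) dv du.

Inner (v): 990.
Outer (u): 990.

Therefore ∬_D (30) dx dy = 990.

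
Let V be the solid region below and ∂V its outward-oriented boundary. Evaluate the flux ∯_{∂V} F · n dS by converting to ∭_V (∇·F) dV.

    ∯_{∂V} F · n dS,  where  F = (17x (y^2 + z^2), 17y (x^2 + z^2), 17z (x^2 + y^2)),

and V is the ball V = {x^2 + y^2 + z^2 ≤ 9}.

By the divergence theorem,

    ∯_{∂V} F · n dS = ∭_V (∇ · F) dV.

Compute the divergence:
    ∇ · F = ∂F_x/∂x + ∂F_y/∂y + ∂F_z/∂z = 17y^2 + 17z^2 + 17x^2 + 17z^2 + 17x^2 + 17y^2 = 34x^2 + 34y^2 + 34z^2.

In spherical coordinates, x = ρ sin(φ) cos(θ), y = ρ sin(φ) sin(θ), z = ρ cos(φ), dV = ρ^2 sin(φ) dρ dφ dθ, with 0 ≤ ρ ≤ 3, 0 ≤ φ ≤ π, 0 ≤ θ ≤ 2π.

The integrand, after substitution and multiplying by the volume element, becomes (34ρ^2) · ρ^2 sin(φ), so

    ∭_V (∇·F) dV = ∫_0^{2π} ∫_0^{π} ∫_0^{3} (34ρ^2) · ρ^2 sin(φ) dρ dφ dθ.

Inner (ρ from 0 to 3): 8262sin(φ)/5.
Middle (φ from 0 to π): 16524/5.
Outer (θ from 0 to 2π): 33048π/5.

Therefore ∯_{∂V} F · n dS = 33048π/5.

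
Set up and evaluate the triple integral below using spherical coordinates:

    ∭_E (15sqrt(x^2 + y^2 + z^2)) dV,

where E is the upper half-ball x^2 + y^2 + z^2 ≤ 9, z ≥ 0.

In spherical coordinates, x = ρ sin(φ) cos(θ), y = ρ sin(φ) sin(θ), z = ρ cos(φ), and dV = ρ^2 sin(φ) dρ dφ dθ.

The integrand becomes 15ρ, so

    ∭_E (15sqrt(x^2 + y^2 + z^2)) dV = ∫_{0}^{2π} ∫_{0}^{π/2} ∫_{0}^{3} (15ρ) · ρ^2 sin(φ) dρ dφ dθ.

Inner (ρ): 1215sin(φ)/4.
Middle (φ): 1215/4.
Outer (θ): 1215π/2.

Therefore the triple integral equals 1215π/2.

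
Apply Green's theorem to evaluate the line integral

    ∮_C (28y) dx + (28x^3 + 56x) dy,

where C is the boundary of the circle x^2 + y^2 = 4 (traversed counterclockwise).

Green's theorem converts the closed line integral into a double integral over the enclosed region D:

    ∮_C P dx + Q dy = ∬_D (∂Q/∂x - ∂P/∂y) dA.

Here P = 28y, Q = 28x^3 + 56x, so

    ∂Q/∂x = 84x^2 + 56,    ∂P/∂y = 28,
    ∂Q/∂x - ∂P/∂y = 84x^2 + 28.

D is the region x^2 + y^2 ≤ 4. Evaluating the double integral:

In polar coordinates (x = r cos θ, y = r sin θ, dA = r dr dθ) the integrand becomes 84r^2cos(θ)^2 + 28, so

    ∬_D (84x^2 + 28) dA = ∫_0^{2π} ∫_0^{2} (84r^2cos(θ)^2 + 28) · r dr dθ.

Inner (r from 0 to 2): 336cos(θ)^2 + 56.
Outer (θ from 0 to 2π): 448π.

Therefore ∮_C P dx + Q dy = 448π.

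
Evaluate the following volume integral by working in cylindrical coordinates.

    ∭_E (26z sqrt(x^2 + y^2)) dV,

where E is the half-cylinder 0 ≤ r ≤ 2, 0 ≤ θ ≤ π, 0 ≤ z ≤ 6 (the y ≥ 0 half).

In cylindrical coordinates, x = r cos(θ), y = r sin(θ), z = z, and dV = r dr dθ dz.

The integrand becomes 26r z, so

    ∭_E (26z sqrt(x^2 + y^2)) dV = ∫_{0}^{π} ∫_{0}^{2} ∫_{0}^{6} (26r z) · r dz dr dθ.

Inner (z): 468r^2.
Middle (r from 0 to 2): 1248.
Outer (θ): 1248π.

Therefore the triple integral equals 1248π.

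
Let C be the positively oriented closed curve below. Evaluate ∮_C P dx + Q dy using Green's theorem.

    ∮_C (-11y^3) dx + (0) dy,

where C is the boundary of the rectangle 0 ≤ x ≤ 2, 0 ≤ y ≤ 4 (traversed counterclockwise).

Green's theorem converts the closed line integral into a double integral over the enclosed region D:

    ∮_C P dx + Q dy = ∬_D (∂Q/∂x - ∂P/∂y) dA.

Here P = -11y^3, Q = 0, so

    ∂Q/∂x = 0,    ∂P/∂y = -33y^2,
    ∂Q/∂x - ∂P/∂y = 33y^2.

D is the region 0 ≤ x ≤ 2, 0 ≤ y ≤ 4. Evaluating the double integral:

    ∬_D (33y^2) dA = ∫_0^{2} ∫_0^{4} (33y^2) dy dx.

Inner (y from 0 to 4): 704.
Outer (x from 0 to 2): 1408.

Therefore ∮_C P dx + Q dy = 1408.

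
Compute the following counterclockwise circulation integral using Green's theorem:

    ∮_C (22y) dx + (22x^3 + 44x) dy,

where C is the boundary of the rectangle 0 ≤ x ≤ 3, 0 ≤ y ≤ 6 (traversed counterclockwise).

Green's theorem converts the closed line integral into a double integral over the enclosed region D:

    ∮_C P dx + Q dy = ∬_D (∂Q/∂x - ∂P/∂y) dA.

Here P = 22y, Q = 22x^3 + 44x, so

    ∂Q/∂x = 66x^2 + 44,    ∂P/∂y = 22,
    ∂Q/∂x - ∂P/∂y = 66x^2 + 22.

D is the region 0 ≤ x ≤ 3, 0 ≤ y ≤ 6. Evaluating the double integral:

    ∬_D (66x^2 + 22) dA = ∫_0^{3} ∫_0^{6} (66x^2 + 22) dy dx.

Inner (y from 0 to 6): 396x^2 + 132.
Outer (x from 0 to 3): 3960.

Therefore ∮_C P dx + Q dy = 3960.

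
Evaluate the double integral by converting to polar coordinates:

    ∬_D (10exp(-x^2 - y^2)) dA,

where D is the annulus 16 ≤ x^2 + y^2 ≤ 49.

The region D is 4 ≤ r ≤ 7, 0 ≤ θ ≤ 2π in polar coordinates, where x = r cos(θ), y = r sin(θ), and dA = r dr dθ.

Under the substitution, the integrand becomes 10exp(-r^2), so

    ∬_D (10exp(-x^2 - y^2)) dA = ∫_{0}^{2π} ∫_{4}^{7} (10exp(-r^2)) · r dr dθ.

Inner integral (in r): ∫_{4}^{7} (10exp(-r^2)) · r dr = -(5 - 5exp(33))exp(-49).

Outer integral (in θ): ∫_{0}^{2π} (-(5 - 5exp(33))exp(-49)) dθ = -10π (1 - exp(33))exp(-49).

Therefore ∬_D (10exp(-x^2 - y^2)) dA = -10π (1 - exp(33))exp(-49).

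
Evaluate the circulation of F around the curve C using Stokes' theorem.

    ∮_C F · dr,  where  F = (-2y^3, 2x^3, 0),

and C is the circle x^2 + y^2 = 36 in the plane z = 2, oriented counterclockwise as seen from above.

Let S be the flat disk x^2 + y^2 ≤ 36 in the plane z = 2, with upward unit normal n̂ = ẑ. By Stokes' theorem,

    ∮_C F · dr = ∬_S (∇ × F) · n̂ dS = ∬_D (curl F)_z dA,

where D is the disk x^2 + y^2 ≤ 36.

Compute the curl of F = (-2y^3, 2x^3, 0):
    (∇ × F)_x = ∂F_z/∂y - ∂F_y/∂z = 0,
    (∇ × F)_y = ∂F_x/∂z - ∂F_z/∂x = 0,
    (∇ × F)_z = ∂F_y/∂x - ∂F_x/∂y = 6x^2 + 6y^2.

On z = 2, (curl F)_z = 6x^2 + 6y^2.

Convert to polar (x = r cos θ, y = r sin θ, dA = r dr dθ); the integrand becomes 6r^2, so

    ∬_D (curl F)_z dA = ∫_0^{2π} ∫_0^{6} (6r^2) · r dr dθ.

Inner (r from 0 to 6): 1944.
Outer (θ from 0 to 2π): 3888π.

Therefore ∮_C F · dr = 3888π.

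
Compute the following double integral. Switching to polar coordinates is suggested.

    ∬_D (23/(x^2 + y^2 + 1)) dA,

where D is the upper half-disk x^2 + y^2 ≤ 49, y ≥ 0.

The region D is 0 ≤ r ≤ 7, 0 ≤ θ ≤ π in polar coordinates, where x = r cos(θ), y = r sin(θ), and dA = r dr dθ.

Under the substitution, the integrand becomes 23/(r^2 + 1), so

    ∬_D (23/(x^2 + y^2 + 1)) dA = ∫_{0}^{π} ∫_{0}^{7} (23/(r^2 + 1)) · r dr dθ.

Inner integral (in r): ∫_{0}^{7} (23/(r^2 + 1)) · r dr = 23log(50)/2.

Outer integral (in θ): ∫_{0}^{π} (23log(50)/2) dθ = 23π log(50)/2.

Therefore ∬_D (23/(x^2 + y^2 + 1)) dA = 23π log(50)/2.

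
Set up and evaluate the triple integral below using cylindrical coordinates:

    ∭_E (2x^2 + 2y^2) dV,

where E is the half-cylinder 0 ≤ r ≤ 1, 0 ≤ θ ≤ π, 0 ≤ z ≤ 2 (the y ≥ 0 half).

In cylindrical coordinates, x = r cos(θ), y = r sin(θ), z = z, and dV = r dr dθ dz.

The integrand becomes 2r^2, so

    ∭_E (2x^2 + 2y^2) dV = ∫_{0}^{π} ∫_{0}^{1} ∫_{0}^{2} (2r^2) · r dz dr dθ.

Inner (z): 4r^3.
Middle (r from 0 to 1): 1.
Outer (θ): π.

Therefore the triple integral equals π.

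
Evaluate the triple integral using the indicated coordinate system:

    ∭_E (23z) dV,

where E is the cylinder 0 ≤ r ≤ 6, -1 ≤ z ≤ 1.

In cylindrical coordinates, x = r cos(θ), y = r sin(θ), z = z, and dV = r dr dθ dz.

The integrand becomes 23z, so

    ∭_E (23z) dV = ∫_{0}^{2π} ∫_{0}^{6} ∫_{-1}^{1} (23z) · r dz dr dθ.

Inner (z): 0.
Middle (r from 0 to 6): 0.
Outer (θ): 0.

Therefore the triple integral equals 0.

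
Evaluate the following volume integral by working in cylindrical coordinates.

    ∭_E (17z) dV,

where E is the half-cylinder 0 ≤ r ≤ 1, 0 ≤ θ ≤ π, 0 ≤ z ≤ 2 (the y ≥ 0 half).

In cylindrical coordinates, x = r cos(θ), y = r sin(θ), z = z, and dV = r dr dθ dz.

The integrand becomes 17z, so

    ∭_E (17z) dV = ∫_{0}^{π} ∫_{0}^{1} ∫_{0}^{2} (17z) · r dz dr dθ.

Inner (z): 34r.
Middle (r from 0 to 1): 17.
Outer (θ): 17π.

Therefore the triple integral equals 17π.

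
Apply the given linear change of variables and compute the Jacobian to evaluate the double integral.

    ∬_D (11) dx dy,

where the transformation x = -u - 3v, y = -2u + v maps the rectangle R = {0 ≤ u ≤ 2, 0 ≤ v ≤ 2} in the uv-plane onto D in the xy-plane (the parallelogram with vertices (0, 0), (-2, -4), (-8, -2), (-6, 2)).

Compute the Jacobian determinant of (x, y) with respect to (u, v):

    ∂(x,y)/∂(u,v) = | -1  -3 | = (-1)(1) - (-3)(-2) = -7.
                   | -2  1 |

Its absolute value is |J| = 7 (the area scaling factor).

Substituting x = -u - 3v, y = -2u + v into the integrand,

    11 → 11,

so the integral becomes

    ∬_R (11) · |J| du dv = ∫_0^2 ∫_0^2 (77) dv du.

Inner (v): 154.
Outer (u): 308.

Therefore ∬_D (11) dx dy = 308.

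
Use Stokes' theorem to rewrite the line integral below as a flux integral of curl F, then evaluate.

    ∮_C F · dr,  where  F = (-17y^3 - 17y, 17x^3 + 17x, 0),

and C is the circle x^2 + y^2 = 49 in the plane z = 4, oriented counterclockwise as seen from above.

Let S be the flat disk x^2 + y^2 ≤ 49 in the plane z = 4, with upward unit normal n̂ = ẑ. By Stokes' theorem,

    ∮_C F · dr = ∬_S (∇ × F) · n̂ dS = ∬_D (curl F)_z dA,

where D is the disk x^2 + y^2 ≤ 49.

Compute the curl of F = (-17y^3 - 17y, 17x^3 + 17x, 0):
    (∇ × F)_x = ∂F_z/∂y - ∂F_y/∂z = 0,
    (∇ × F)_y = ∂F_x/∂z - ∂F_z/∂x = 0,
    (∇ × F)_z = ∂F_y/∂x - ∂F_x/∂y = 51x^2 + 51y^2 + 34.

On z = 4, (curl F)_z = 51x^2 + 51y^2 + 34.

Convert to polar (x = r cos θ, y = r sin θ, dA = r dr dθ); the integrand becomes 51r^2 + 34, so

    ∬_D (curl F)_z dA = ∫_0^{2π} ∫_0^{7} (51r^2 + 34) · r dr dθ.

Inner (r from 0 to 7): 125783/4.
Outer (θ from 0 to 2π): 125783π/2.

Therefore ∮_C F · dr = 125783π/2.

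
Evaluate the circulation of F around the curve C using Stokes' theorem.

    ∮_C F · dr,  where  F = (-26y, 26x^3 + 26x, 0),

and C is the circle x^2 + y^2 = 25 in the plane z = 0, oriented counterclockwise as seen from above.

Let S be the flat disk x^2 + y^2 ≤ 25 in the plane z = 0, with upward unit normal n̂ = ẑ. By Stokes' theorem,

    ∮_C F · dr = ∬_S (∇ × F) · n̂ dS = ∬_D (curl F)_z dA,

where D is the disk x^2 + y^2 ≤ 25.

Compute the curl of F = (-26y, 26x^3 + 26x, 0):
    (∇ × F)_x = ∂F_z/∂y - ∂F_y/∂z = 0,
    (∇ × F)_y = ∂F_x/∂z - ∂F_z/∂x = 0,
    (∇ × F)_z = ∂F_y/∂x - ∂F_x/∂y = 78x^2 + 52.

On z = 0, (curl F)_z = 78x^2 + 52.

Convert to polar (x = r cos θ, y = r sin θ, dA = r dr dθ); the integrand becomes 78r^2cos(θ)^2 + 52, so

    ∬_D (curl F)_z dA = ∫_0^{2π} ∫_0^{5} (78r^2cos(θ)^2 + 52) · r dr dθ.

Inner (r from 0 to 5): 24375cos(θ)^2/2 + 650.
Outer (θ from 0 to 2π): 26975π/2.

Therefore ∮_C F · dr = 26975π/2.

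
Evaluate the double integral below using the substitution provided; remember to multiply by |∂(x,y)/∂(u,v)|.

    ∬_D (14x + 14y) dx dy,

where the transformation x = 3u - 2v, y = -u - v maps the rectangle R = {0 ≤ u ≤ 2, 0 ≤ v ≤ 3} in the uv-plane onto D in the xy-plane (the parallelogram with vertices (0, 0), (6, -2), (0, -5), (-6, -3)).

Compute the Jacobian determinant of (x, y) with respect to (u, v):

    ∂(x,y)/∂(u,v) = | 3  -2 | = (3)(-1) - (-2)(-1) = -5.
                   | -1  -1 |

Its absolute value is |J| = 5 (the area scaling factor).

Substituting x = 3u - 2v, y = -u - v into the integrand,

    14x + 14y → 28u - 42v,

so the integral becomes

    ∬_R (28u - 42v) · |J| du dv = ∫_0^2 ∫_0^3 (140u - 210v) dv du.

Inner (v): 420u - 945.
Outer (u): -1050.

Therefore ∬_D (14x + 14y) dx dy = -1050.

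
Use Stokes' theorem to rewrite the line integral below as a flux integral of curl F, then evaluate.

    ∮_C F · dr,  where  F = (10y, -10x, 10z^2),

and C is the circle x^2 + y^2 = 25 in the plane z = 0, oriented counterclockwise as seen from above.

Let S be the flat disk x^2 + y^2 ≤ 25 in the plane z = 0, with upward unit normal n̂ = ẑ. By Stokes' theorem,

    ∮_C F · dr = ∬_S (∇ × F) · n̂ dS = ∬_D (curl F)_z dA,

where D is the disk x^2 + y^2 ≤ 25.

Compute the curl of F = (10y, -10x, 10z^2):
    (∇ × F)_x = ∂F_z/∂y - ∂F_y/∂z = 0,
    (∇ × F)_y = ∂F_x/∂z - ∂F_z/∂x = 0,
    (∇ × F)_z = ∂F_y/∂x - ∂F_x/∂y = -20.

On z = 0, (curl F)_z = -20.

Convert to polar (x = r cos θ, y = r sin θ, dA = r dr dθ); the integrand becomes -20, so

    ∬_D (curl F)_z dA = ∫_0^{2π} ∫_0^{5} (-20) · r dr dθ.

Inner (r from 0 to 5): -250.
Outer (θ from 0 to 2π): -500π.

Therefore ∮_C F · dr = -500π.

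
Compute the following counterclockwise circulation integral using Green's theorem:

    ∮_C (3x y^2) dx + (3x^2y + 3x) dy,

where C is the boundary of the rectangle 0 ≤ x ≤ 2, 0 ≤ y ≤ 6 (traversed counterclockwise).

Green's theorem converts the closed line integral into a double integral over the enclosed region D:

    ∮_C P dx + Q dy = ∬_D (∂Q/∂x - ∂P/∂y) dA.

Here P = 3x y^2, Q = 3x^2y + 3x, so

    ∂Q/∂x = 6x y + 3,    ∂P/∂y = 6x y,
    ∂Q/∂x - ∂P/∂y = 3.

D is the region 0 ≤ x ≤ 2, 0 ≤ y ≤ 6. Evaluating the double integral:

    ∬_D (3) dA = ∫_0^{2} ∫_0^{6} (3) dy dx.

Inner (y from 0 to 6): 18.
Outer (x from 0 to 2): 36.

Therefore ∮_C P dx + Q dy = 36.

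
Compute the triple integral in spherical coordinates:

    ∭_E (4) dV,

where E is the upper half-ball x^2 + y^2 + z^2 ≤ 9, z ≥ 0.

In spherical coordinates, x = ρ sin(φ) cos(θ), y = ρ sin(φ) sin(θ), z = ρ cos(φ), and dV = ρ^2 sin(φ) dρ dφ dθ.

The integrand becomes 4, so

    ∭_E (4) dV = ∫_{0}^{2π} ∫_{0}^{π/2} ∫_{0}^{3} (4) · ρ^2 sin(φ) dρ dφ dθ.

Inner (ρ): 36sin(φ).
Middle (φ): 36.
Outer (θ): 72π.

Therefore the triple integral equals 72π.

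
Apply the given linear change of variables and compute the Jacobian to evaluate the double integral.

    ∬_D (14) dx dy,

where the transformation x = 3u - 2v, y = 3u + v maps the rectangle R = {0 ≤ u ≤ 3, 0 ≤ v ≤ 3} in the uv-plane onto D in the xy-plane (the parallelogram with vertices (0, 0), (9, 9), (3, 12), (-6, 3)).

Compute the Jacobian determinant of (x, y) with respect to (u, v):

    ∂(x,y)/∂(u,v) = | 3  -2 | = (3)(1) - (-2)(3) = 9.
                   | 3  1 |

Its absolute value is |J| = 9 (the area scaling factor).

Substituting x = 3u - 2v, y = 3u + v into the integrand,

    14 → 14,

so the integral becomes

    ∬_R (14) · |J| du dv = ∫_0^3 ∫_0^3 (126) dv du.

Inner (v): 378.
Outer (u): 1134.

Therefore ∬_D (14) dx dy = 1134.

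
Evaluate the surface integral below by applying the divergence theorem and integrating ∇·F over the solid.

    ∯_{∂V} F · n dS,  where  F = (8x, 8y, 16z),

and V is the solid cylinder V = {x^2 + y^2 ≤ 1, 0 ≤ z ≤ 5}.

By the divergence theorem,

    ∯_{∂V} F · n dS = ∭_V (∇ · F) dV.

Compute the divergence:
    ∇ · F = ∂F_x/∂x + ∂F_y/∂y + ∂F_z/∂z = 8 + 8 + 16 = 32.

In cylindrical coordinates, x = r cos(θ), y = r sin(θ), z = z, dV = r dr dθ dz, with 0 ≤ r ≤ 1, 0 ≤ θ ≤ 2π, 0 ≤ z ≤ 5.

The integrand, after substitution and multiplying by the volume element, becomes (32) · r, so

    ∭_V (∇·F) dV = ∫_0^{2π} ∫_0^{1} ∫_0^{5} (32) · r dz dr dθ.

Inner (z from 0 to 5): 160r.
Middle (r from 0 to 1): 80.
Outer (θ from 0 to 2π): 160π.

Therefore ∯_{∂V} F · n dS = 160π.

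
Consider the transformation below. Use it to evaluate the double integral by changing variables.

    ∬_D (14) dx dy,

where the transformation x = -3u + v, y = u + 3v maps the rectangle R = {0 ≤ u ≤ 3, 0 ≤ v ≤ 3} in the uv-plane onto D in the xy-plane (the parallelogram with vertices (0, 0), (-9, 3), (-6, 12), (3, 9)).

Compute the Jacobian determinant of (x, y) with respect to (u, v):

    ∂(x,y)/∂(u,v) = | -3  1 | = (-3)(3) - (1)(1) = -10.
                   | 1  3 |

Its absolute value is |J| = 10 (the area scaling factor).

Substituting x = -3u + v, y = u + 3v into the integrand,

    14 → 14,

so the integral becomes

    ∬_R (14) · |J| du dv = ∫_0^3 ∫_0^3 (140) dv du.

Inner (v): 420.
Outer (u): 1260.

Therefore ∬_D (14) dx dy = 1260.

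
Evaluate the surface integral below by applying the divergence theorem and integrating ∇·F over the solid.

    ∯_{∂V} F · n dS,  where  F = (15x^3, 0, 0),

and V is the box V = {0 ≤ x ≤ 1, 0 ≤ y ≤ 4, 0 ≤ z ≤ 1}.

By the divergence theorem,

    ∯_{∂V} F · n dS = ∭_V (∇ · F) dV.

Compute the divergence:
    ∇ · F = ∂F_x/∂x + ∂F_y/∂y + ∂F_z/∂z = 45x^2 + 0 + 0 = 45x^2.

V is a rectangular box, so dV = dx dy dz with 0 ≤ x ≤ 1, 0 ≤ y ≤ 4, 0 ≤ z ≤ 1.

Integrate (45x^2) over V as an iterated integral:

    ∭_V (∇·F) dV = ∫_0^{1} ∫_0^{4} ∫_0^{1} (45x^2) dz dy dx.

Inner (z from 0 to 1): 45x^2.
Middle (y from 0 to 4): 180x^2.
Outer (x from 0 to 1): 60.

Therefore ∯_{∂V} F · n dS = 60.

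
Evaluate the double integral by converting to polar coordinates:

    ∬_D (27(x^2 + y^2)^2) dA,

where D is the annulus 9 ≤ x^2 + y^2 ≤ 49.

The region D is 3 ≤ r ≤ 7, 0 ≤ θ ≤ 2π in polar coordinates, where x = r cos(θ), y = r sin(θ), and dA = r dr dθ.

Under the substitution, the integrand becomes 27r^4, so

    ∬_D (27(x^2 + y^2)^2) dA = ∫_{0}^{2π} ∫_{3}^{7} (27r^4) · r dr dθ.

Inner integral (in r): ∫_{3}^{7} (27r^4) · r dr = 526140.

Outer integral (in θ): ∫_{0}^{2π} (526140) dθ = 1052280π.

Therefore ∬_D (27(x^2 + y^2)^2) dA = 1052280π.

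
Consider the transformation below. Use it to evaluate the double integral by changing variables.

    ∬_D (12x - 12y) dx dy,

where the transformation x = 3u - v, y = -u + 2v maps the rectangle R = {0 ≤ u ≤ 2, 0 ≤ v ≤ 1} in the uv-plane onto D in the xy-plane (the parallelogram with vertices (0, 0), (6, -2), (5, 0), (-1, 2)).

Compute the Jacobian determinant of (x, y) with respect to (u, v):

    ∂(x,y)/∂(u,v) = | 3  -1 | = (3)(2) - (-1)(-1) = 5.
                   | -1  2 |

Its absolute value is |J| = 5 (the area scaling factor).

Substituting x = 3u - v, y = -u + 2v into the integrand,

    12x - 12y → 48u - 36v,

so the integral becomes

    ∬_R (48u - 36v) · |J| du dv = ∫_0^2 ∫_0^1 (240u - 180v) dv du.

Inner (v): 240u - 90.
Outer (u): 300.

Therefore ∬_D (12x - 12y) dx dy = 300.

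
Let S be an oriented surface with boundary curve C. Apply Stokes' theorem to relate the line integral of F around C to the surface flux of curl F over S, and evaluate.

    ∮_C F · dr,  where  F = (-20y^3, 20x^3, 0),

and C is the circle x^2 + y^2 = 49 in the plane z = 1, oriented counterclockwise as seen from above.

Let S be the flat disk x^2 + y^2 ≤ 49 in the plane z = 1, with upward unit normal n̂ = ẑ. By Stokes' theorem,

    ∮_C F · dr = ∬_S (∇ × F) · n̂ dS = ∬_D (curl F)_z dA,

where D is the disk x^2 + y^2 ≤ 49.

Compute the curl of F = (-20y^3, 20x^3, 0):
    (∇ × F)_x = ∂F_z/∂y - ∂F_y/∂z = 0,
    (∇ × F)_y = ∂F_x/∂z - ∂F_z/∂x = 0,
    (∇ × F)_z = ∂F_y/∂x - ∂F_x/∂y = 60x^2 + 60y^2.

On z = 1, (curl F)_z = 60x^2 + 60y^2.

Convert to polar (x = r cos θ, y = r sin θ, dA = r dr dθ); the integrand becomes 60r^2, so

    ∬_D (curl F)_z dA = ∫_0^{2π} ∫_0^{7} (60r^2) · r dr dθ.

Inner (r from 0 to 7): 36015.
Outer (θ from 0 to 2π): 72030π.

Therefore ∮_C F · dr = 72030π.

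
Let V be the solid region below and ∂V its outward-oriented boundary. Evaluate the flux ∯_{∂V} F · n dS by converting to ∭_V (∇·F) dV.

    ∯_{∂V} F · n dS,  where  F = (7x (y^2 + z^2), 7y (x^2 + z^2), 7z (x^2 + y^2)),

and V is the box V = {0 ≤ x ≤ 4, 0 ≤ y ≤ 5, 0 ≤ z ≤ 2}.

By the divergence theorem,

    ∯_{∂V} F · n dS = ∭_V (∇ · F) dV.

Compute the divergence:
    ∇ · F = ∂F_x/∂x + ∂F_y/∂y + ∂F_z/∂z = 7y^2 + 7z^2 + 7x^2 + 7z^2 + 7x^2 + 7y^2 = 14x^2 + 14y^2 + 14z^2.

V is a rectangular box, so dV = dx dy dz with 0 ≤ x ≤ 4, 0 ≤ y ≤ 5, 0 ≤ z ≤ 2.

Integrate (14x^2 + 14y^2 + 14z^2) over V as an iterated integral:

    ∭_V (∇·F) dV = ∫_0^{4} ∫_0^{5} ∫_0^{2} (14x^2 + 14y^2 + 14z^2) dz dy dx.

Inner (z from 0 to 2): 28x^2 + 28y^2 + 112/3.
Middle (y from 0 to 5): 140x^2 + 4060/3.
Outer (x from 0 to 4): 8400.

Therefore ∯_{∂V} F · n dS = 8400.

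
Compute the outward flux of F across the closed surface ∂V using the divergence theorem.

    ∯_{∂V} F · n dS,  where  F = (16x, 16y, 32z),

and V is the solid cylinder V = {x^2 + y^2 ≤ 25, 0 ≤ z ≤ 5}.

By the divergence theorem,

    ∯_{∂V} F · n dS = ∭_V (∇ · F) dV.

Compute the divergence:
    ∇ · F = ∂F_x/∂x + ∂F_y/∂y + ∂F_z/∂z = 16 + 16 + 32 = 64.

In cylindrical coordinates, x = r cos(θ), y = r sin(θ), z = z, dV = r dr dθ dz, with 0 ≤ r ≤ 5, 0 ≤ θ ≤ 2π, 0 ≤ z ≤ 5.

The integrand, after substitution and multiplying by the volume element, becomes (64) · r, so

    ∭_V (∇·F) dV = ∫_0^{2π} ∫_0^{5} ∫_0^{5} (64) · r dz dr dθ.

Inner (z from 0 to 5): 320r.
Middle (r from 0 to 5): 4000.
Outer (θ from 0 to 2π): 8000π.

Therefore ∯_{∂V} F · n dS = 8000π.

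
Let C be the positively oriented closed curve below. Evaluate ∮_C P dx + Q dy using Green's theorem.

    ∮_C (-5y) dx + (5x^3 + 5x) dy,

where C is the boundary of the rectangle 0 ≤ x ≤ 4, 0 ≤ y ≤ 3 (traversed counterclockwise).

Green's theorem converts the closed line integral into a double integral over the enclosed region D:

    ∮_C P dx + Q dy = ∬_D (∂Q/∂x - ∂P/∂y) dA.

Here P = -5y, Q = 5x^3 + 5x, so

    ∂Q/∂x = 15x^2 + 5,    ∂P/∂y = -5,
    ∂Q/∂x - ∂P/∂y = 15x^2 + 10.

D is the region 0 ≤ x ≤ 4, 0 ≤ y ≤ 3. Evaluating the double integral:

    ∬_D (15x^2 + 10) dA = ∫_0^{4} ∫_0^{3} (15x^2 + 10) dy dx.

Inner (y from 0 to 3): 45x^2 + 30.
Outer (x from 0 to 4): 1080.

Therefore ∮_C P dx + Q dy = 1080.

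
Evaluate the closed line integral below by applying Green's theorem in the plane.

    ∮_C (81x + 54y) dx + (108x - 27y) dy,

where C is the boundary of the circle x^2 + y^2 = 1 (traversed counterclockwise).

Green's theorem converts the closed line integral into a double integral over the enclosed region D:

    ∮_C P dx + Q dy = ∬_D (∂Q/∂x - ∂P/∂y) dA.

Here P = 81x + 54y, Q = 108x - 27y, so

    ∂Q/∂x = 108,    ∂P/∂y = 54,
    ∂Q/∂x - ∂P/∂y = 54.

D is the region x^2 + y^2 ≤ 1. Evaluating the double integral:

In polar coordinates (x = r cos θ, y = r sin θ, dA = r dr dθ) the integrand becomes 54, so

    ∬_D (54) dA = ∫_0^{2π} ∫_0^{1} (54) · r dr dθ.

Inner (r from 0 to 1): 27.
Outer (θ from 0 to 2π): 54π.

Therefore ∮_C P dx + Q dy = 54π.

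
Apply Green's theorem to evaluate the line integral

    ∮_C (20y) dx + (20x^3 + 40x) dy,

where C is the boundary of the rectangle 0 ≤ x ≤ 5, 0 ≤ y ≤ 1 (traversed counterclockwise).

Green's theorem converts the closed line integral into a double integral over the enclosed region D:

    ∮_C P dx + Q dy = ∬_D (∂Q/∂x - ∂P/∂y) dA.

Here P = 20y, Q = 20x^3 + 40x, so

    ∂Q/∂x = 60x^2 + 40,    ∂P/∂y = 20,
    ∂Q/∂x - ∂P/∂y = 60x^2 + 20.

D is the region 0 ≤ x ≤ 5, 0 ≤ y ≤ 1. Evaluating the double integral:

    ∬_D (60x^2 + 20) dA = ∫_0^{5} ∫_0^{1} (60x^2 + 20) dy dx.

Inner (y from 0 to 1): 60x^2 + 20.
Outer (x from 0 to 5): 2600.

Therefore ∮_C P dx + Q dy = 2600.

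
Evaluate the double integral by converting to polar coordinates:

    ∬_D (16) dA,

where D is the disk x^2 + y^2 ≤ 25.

The region D is 0 ≤ r ≤ 5, 0 ≤ θ ≤ 2π in polar coordinates, where x = r cos(θ), y = r sin(θ), and dA = r dr dθ.

Under the substitution, the integrand becomes 16, so

    ∬_D (16) dA = ∫_{0}^{2π} ∫_{0}^{5} (16) · r dr dθ.

Inner integral (in r): ∫_{0}^{5} (16) · r dr = 200.

Outer integral (in θ): ∫_{0}^{2π} (200) dθ = 400π.

Therefore ∬_D (16) dA = 400π.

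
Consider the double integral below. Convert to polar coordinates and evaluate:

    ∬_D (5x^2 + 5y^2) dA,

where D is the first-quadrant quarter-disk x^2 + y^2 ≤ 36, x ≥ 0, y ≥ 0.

The region D is 0 ≤ r ≤ 6, 0 ≤ θ ≤ π/2 in polar coordinates, where x = r cos(θ), y = r sin(θ), and dA = r dr dθ.

Under the substitution, the integrand becomes 5r^2, so

    ∬_D (5x^2 + 5y^2) dA = ∫_{0}^{π/2} ∫_{0}^{6} (5r^2) · r dr dθ.

Inner integral (in r): ∫_{0}^{6} (5r^2) · r dr = 1620.

Outer integral (in θ): ∫_{0}^{π/2} (1620) dθ = 810π.

Therefore ∬_D (5x^2 + 5y^2) dA = 810π.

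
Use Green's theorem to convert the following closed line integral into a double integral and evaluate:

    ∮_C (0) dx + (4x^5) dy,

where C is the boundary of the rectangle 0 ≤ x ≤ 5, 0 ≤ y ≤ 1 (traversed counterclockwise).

Green's theorem converts the closed line integral into a double integral over the enclosed region D:

    ∮_C P dx + Q dy = ∬_D (∂Q/∂x - ∂P/∂y) dA.

Here P = 0, Q = 4x^5, so

    ∂Q/∂x = 20x^4,    ∂P/∂y = 0,
    ∂Q/∂x - ∂P/∂y = 20x^4.

D is the region 0 ≤ x ≤ 5, 0 ≤ y ≤ 1. Evaluating the double integral:

    ∬_D (20x^4) dA = ∫_0^{5} ∫_0^{1} (20x^4) dy dx.

Inner (y from 0 to 1): 20x^4.
Outer (x from 0 to 5): 12500.

Therefore ∮_C P dx + Q dy = 12500.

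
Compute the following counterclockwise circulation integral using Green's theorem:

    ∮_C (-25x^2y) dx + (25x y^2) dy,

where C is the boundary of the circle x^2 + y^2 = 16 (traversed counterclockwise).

Green's theorem converts the closed line integral into a double integral over the enclosed region D:

    ∮_C P dx + Q dy = ∬_D (∂Q/∂x - ∂P/∂y) dA.

Here P = -25x^2y, Q = 25x y^2, so

    ∂Q/∂x = 25y^2,    ∂P/∂y = -25x^2,
    ∂Q/∂x - ∂P/∂y = 25x^2 + 25y^2.

D is the region x^2 + y^2 ≤ 16. Evaluating the double integral:

In polar coordinates (x = r cos θ, y = r sin θ, dA = r dr dθ) the integrand becomes 25r^2, so

    ∬_D (25x^2 + 25y^2) dA = ∫_0^{2π} ∫_0^{4} (25r^2) · r dr dθ.

Inner (r from 0 to 4): 1600.
Outer (θ from 0 to 2π): 3200π.

Therefore ∮_C P dx + Q dy = 3200π.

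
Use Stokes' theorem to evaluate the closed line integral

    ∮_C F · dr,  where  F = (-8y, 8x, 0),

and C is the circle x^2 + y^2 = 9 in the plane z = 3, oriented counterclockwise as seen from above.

Let S be the flat disk x^2 + y^2 ≤ 9 in the plane z = 3, with upward unit normal n̂ = ẑ. By Stokes' theorem,

    ∮_C F · dr = ∬_S (∇ × F) · n̂ dS = ∬_D (curl F)_z dA,

where D is the disk x^2 + y^2 ≤ 9.

Compute the curl of F = (-8y, 8x, 0):
    (∇ × F)_x = ∂F_z/∂y - ∂F_y/∂z = 0,
    (∇ × F)_y = ∂F_x/∂z - ∂F_z/∂x = 0,
    (∇ × F)_z = ∂F_y/∂x - ∂F_x/∂y = 16.

On z = 3, (curl F)_z = 16.

Convert to polar (x = r cos θ, y = r sin θ, dA = r dr dθ); the integrand becomes 16, so

    ∬_D (curl F)_z dA = ∫_0^{2π} ∫_0^{3} (16) · r dr dθ.

Inner (r from 0 to 3): 72.
Outer (θ from 0 to 2π): 144π.

Therefore ∮_C F · dr = 144π.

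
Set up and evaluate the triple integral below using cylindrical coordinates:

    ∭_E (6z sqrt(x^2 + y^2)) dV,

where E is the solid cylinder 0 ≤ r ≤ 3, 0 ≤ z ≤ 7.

In cylindrical coordinates, x = r cos(θ), y = r sin(θ), z = z, and dV = r dr dθ dz.

The integrand becomes 6r z, so

    ∭_E (6z sqrt(x^2 + y^2)) dV = ∫_{0}^{2π} ∫_{0}^{3} ∫_{0}^{7} (6r z) · r dz dr dθ.

Inner (z): 147r^2.
Middle (r from 0 to 3): 1323.
Outer (θ): 2646π.

Therefore the triple integral equals 2646π.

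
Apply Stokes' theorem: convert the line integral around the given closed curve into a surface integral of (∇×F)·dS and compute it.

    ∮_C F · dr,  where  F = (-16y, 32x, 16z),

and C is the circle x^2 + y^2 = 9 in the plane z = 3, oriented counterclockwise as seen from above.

Let S be the flat disk x^2 + y^2 ≤ 9 in the plane z = 3, with upward unit normal n̂ = ẑ. By Stokes' theorem,

    ∮_C F · dr = ∬_S (∇ × F) · n̂ dS = ∬_D (curl F)_z dA,

where D is the disk x^2 + y^2 ≤ 9.

Compute the curl of F = (-16y, 32x, 16z):
    (∇ × F)_x = ∂F_z/∂y - ∂F_y/∂z = 0,
    (∇ × F)_y = ∂F_x/∂z - ∂F_z/∂x = 0,
    (∇ × F)_z = ∂F_y/∂x - ∂F_x/∂y = 48.

On z = 3, (curl F)_z = 48.

Convert to polar (x = r cos θ, y = r sin θ, dA = r dr dθ); the integrand becomes 48, so

    ∬_D (curl F)_z dA = ∫_0^{2π} ∫_0^{3} (48) · r dr dθ.

Inner (r from 0 to 3): 216.
Outer (θ from 0 to 2π): 432π.

Therefore ∮_C F · dr = 432π.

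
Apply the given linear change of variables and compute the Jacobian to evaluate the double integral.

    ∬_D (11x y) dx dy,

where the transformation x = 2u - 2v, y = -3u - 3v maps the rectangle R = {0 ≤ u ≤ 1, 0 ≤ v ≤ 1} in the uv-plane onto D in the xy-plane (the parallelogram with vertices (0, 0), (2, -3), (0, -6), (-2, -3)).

Compute the Jacobian determinant of (x, y) with respect to (u, v):

    ∂(x,y)/∂(u,v) = | 2  -2 | = (2)(-3) - (-2)(-3) = -12.
                   | -3  -3 |

Its absolute value is |J| = 12 (the area scaling factor).

Substituting x = 2u - 2v, y = -3u - 3v into the integrand,

    11x y → -66u^2 + 66v^2,

so the integral becomes

    ∬_R (-66u^2 + 66v^2) · |J| du dv = ∫_0^1 ∫_0^1 (-792u^2 + 792v^2) dv du.

Inner (v): 264 - 792u^2.
Outer (u): 0.

Therefore ∬_D (11x y) dx dy = 0.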